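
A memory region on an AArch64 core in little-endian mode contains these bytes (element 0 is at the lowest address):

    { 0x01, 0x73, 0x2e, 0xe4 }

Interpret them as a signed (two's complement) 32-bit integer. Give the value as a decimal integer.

Little-endian stores the least-significant byte at the lowest address.
Reassemble most-significant byte first: E4 2E 73 01 → 0xE42E7301.
Top bit is set, so as a signed 32-bit value this is 0xE42E7301 − 2^32 = -466717951.

-466717951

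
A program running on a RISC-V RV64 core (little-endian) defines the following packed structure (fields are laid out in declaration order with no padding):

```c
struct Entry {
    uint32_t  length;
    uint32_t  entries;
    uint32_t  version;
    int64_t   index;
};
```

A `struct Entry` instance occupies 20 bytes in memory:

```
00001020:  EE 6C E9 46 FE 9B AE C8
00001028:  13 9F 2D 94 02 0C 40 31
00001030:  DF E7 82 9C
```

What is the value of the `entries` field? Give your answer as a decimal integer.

`entries` follows `length` (4 bytes), so it starts at byte offset 4 and occupies 4 bytes.
Bytes at offsets 4..7: FE 9B AE C8.
In little-endian order the low byte comes first in memory.
Reassemble most-significant byte first: C8 AE 9B FE → 0xC8AE9BFE.
0xC8AE9BFE = 3366886398.

3366886398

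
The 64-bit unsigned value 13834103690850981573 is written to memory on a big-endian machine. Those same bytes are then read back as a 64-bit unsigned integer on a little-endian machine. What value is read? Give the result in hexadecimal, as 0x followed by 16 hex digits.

0xC5D617B7029CFCBF

13834103690850981573 in 64-bit hexadecimal is 0xBFFC9C02B717D6C5.
Stored big-endian, the bytes at ascending addresses are BF FC 9C 02 B7 17 D6 C5.
Read back as little-endian, the first byte is least significant, giving 0xC5D617B7029CFCBF.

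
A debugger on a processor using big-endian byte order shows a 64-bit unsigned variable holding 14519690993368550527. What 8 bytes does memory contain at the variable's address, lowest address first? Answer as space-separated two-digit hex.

C9 80 4E 07 A4 2B CC 7F

14519690993368550527 in hexadecimal, padded to 64 bits, is 0xC9804E07A42BCC7F.
Split into bytes (most-significant first): C9 80 4E 07 A4 2B CC 7F.
Big-endian: lowest address holds the most-significant byte.
So the memory order matches the most-significant-first order: C9 80 4E 07 A4 2B CC 7F.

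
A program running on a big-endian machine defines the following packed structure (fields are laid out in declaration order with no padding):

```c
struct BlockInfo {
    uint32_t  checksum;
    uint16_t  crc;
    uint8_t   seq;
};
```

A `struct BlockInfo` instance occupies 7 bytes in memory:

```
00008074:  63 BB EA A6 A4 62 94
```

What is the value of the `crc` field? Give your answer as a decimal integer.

42082

`crc` follows `checksum` (4 bytes), so it starts at byte offset 4 and occupies 2 bytes.
Bytes at offsets 4..5: A4 62.
In big-endian order the high byte comes first in memory.
The bytes are already most-significant first: 0xA462.
0xA462 = 42082.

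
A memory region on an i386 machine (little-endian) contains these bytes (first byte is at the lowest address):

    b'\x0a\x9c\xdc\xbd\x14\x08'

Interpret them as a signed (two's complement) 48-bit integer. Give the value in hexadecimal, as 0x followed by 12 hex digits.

0x0814BDDC9C0A

In little-endian order the low byte comes first in memory.
Reassemble most-significant byte first: 08 14 BD DC 9C 0A → 0x0814BDDC9C0A.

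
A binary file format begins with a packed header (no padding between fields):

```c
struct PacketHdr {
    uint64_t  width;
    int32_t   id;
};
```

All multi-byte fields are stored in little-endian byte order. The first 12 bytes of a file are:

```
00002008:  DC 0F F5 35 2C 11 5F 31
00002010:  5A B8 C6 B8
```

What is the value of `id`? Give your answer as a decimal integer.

-1194936230

`id` follows `width` (8 bytes), so it starts at byte offset 8 and occupies 4 bytes.
Bytes at offsets 8..11: 5A B8 C6 B8.
Little-endian stores the least-significant byte at the lowest address.
Reassemble most-significant byte first: B8 C6 B8 5A → 0xB8C6B85A.
Top bit is set, so as a signed 32-bit value this is 0xB8C6B85A − 2^32 = -1194936230.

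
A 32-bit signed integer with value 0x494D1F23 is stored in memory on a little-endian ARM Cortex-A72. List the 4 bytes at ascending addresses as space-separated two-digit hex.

Split into bytes (most-significant first): 49 4D 1F 23.
Little-endian: lowest address holds the least-significant byte.
So at ascending addresses the bytes are 23 1F 4D 49.

23 1F 4D 49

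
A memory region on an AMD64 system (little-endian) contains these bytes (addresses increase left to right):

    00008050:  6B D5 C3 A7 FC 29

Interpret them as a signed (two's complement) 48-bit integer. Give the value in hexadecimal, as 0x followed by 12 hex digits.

Little-endian stores the least-significant byte at the lowest address.
Reassemble most-significant byte first: 29 FC A7 C3 D5 6B → 0x29FCA7C3D56B.

0x29FCA7C3D56B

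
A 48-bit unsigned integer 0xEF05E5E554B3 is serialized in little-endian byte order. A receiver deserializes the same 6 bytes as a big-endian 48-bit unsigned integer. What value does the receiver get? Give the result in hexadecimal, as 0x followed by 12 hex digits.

0xB354E5E505EF

Stored little-endian, the bytes at ascending addresses are B3 54 E5 E5 05 EF.
Read back as big-endian, the last byte is least significant, giving 0xB354E5E505EF.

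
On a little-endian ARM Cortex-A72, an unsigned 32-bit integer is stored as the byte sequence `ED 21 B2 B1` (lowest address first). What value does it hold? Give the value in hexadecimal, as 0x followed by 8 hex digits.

Little-endian: lowest address holds the least-significant byte.
Reassemble most-significant byte first: B1 B2 21 ED → 0xB1B221ED.

0xB1B221ED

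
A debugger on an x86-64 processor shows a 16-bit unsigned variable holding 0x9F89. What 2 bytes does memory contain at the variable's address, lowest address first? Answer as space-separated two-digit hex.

89 9F

Split into bytes (most-significant first): 9F 89.
In little-endian order the low byte comes first in memory.
So at ascending addresses the bytes are 89 9F.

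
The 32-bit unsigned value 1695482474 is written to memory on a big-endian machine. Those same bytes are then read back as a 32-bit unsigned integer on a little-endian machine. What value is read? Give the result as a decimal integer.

1778519909

1695482474 in 32-bit hexadecimal is 0x650F026A.
Stored big-endian, the bytes at ascending addresses are 65 0F 02 6A.
Read back as little-endian, the first byte is least significant, giving 0x6A020F65.
0x6A020F65 = 1778519909.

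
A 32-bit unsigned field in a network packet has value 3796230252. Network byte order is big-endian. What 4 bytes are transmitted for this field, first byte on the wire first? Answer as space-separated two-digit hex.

E2 45 E0 6C

3796230252 in hexadecimal, padded to 32 bits, is 0xE245E06C.
Split into bytes (most-significant first): E2 45 E0 6C.
Big-endian stores the most-significant byte at the lowest address.
So the memory order matches the most-significant-first order: E2 45 E0 6C.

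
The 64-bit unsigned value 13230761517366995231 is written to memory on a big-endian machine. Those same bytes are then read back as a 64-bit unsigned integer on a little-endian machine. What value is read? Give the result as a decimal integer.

2263499847914724791

13230761517366995231 in 64-bit hexadecimal is 0xB79D1B801E91691F.
Stored big-endian, the bytes at ascending addresses are B7 9D 1B 80 1E 91 69 1F.
Read back as little-endian, the first byte is least significant, giving 0x1F69911E801B9DB7.
0x1F69911E801B9DB7 = 2263499847914724791.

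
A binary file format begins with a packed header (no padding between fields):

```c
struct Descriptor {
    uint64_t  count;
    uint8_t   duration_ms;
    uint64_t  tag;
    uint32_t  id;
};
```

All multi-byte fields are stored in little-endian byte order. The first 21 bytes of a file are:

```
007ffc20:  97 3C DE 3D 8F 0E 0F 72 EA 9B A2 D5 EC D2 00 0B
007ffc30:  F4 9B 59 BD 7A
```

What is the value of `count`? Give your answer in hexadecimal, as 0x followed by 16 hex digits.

0x720F0E8F3DDE3C97

`count` is the first field, at byte offset 0, occupying 8 bytes.
Bytes at offsets 0..7: 97 3C DE 3D 8F 0E 0F 72.
Little-endian stores the least-significant byte at the lowest address.
Reassemble most-significant byte first: 72 0F 0E 8F 3D DE 3C 97 → 0x720F0E8F3DDE3C97.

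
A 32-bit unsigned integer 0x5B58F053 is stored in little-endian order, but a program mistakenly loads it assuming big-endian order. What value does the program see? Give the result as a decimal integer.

Stored little-endian, the bytes at ascending addresses are 53 F0 58 5B.
Read back as big-endian, the last byte is least significant, giving 0x53F0585B.
0x53F0585B = 1408260187.

1408260187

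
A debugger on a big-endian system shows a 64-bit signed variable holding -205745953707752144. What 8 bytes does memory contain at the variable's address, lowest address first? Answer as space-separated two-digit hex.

Two's complement of -205745953707752144 in 64 bits: 205745953707752144 = 0x02DAF4DAD4B97AD0; invert → 0xFD250B252B46852F; add 1 → 0xFD250B252B468530.
Split into bytes (most-significant first): FD 25 0B 25 2B 46 85 30.
In big-endian order the high byte comes first in memory.
So the memory order matches the most-significant-first order: FD 25 0B 25 2B 46 85 30.

FD 25 0B 25 2B 46 85 30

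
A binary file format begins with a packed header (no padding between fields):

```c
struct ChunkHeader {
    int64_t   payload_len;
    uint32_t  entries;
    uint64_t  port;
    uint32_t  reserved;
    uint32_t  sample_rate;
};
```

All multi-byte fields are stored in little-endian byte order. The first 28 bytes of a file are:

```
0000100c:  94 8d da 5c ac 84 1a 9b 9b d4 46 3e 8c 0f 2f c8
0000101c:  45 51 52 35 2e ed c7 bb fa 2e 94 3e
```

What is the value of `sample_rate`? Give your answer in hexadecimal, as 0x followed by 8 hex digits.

`sample_rate` follows `payload_len` (8 B), `entries` (4 B), `port` (8 B), `reserved` (4 B), so it starts at offset 8 + 4 + 8 + 4 = 24 and occupies 4 bytes.
Bytes at offsets 24..27: FA 2E 94 3E.
In little-endian order the low byte comes first in memory.
Reassemble most-significant byte first: 3E 94 2E FA → 0x3E942EFA.

0x3E942EFA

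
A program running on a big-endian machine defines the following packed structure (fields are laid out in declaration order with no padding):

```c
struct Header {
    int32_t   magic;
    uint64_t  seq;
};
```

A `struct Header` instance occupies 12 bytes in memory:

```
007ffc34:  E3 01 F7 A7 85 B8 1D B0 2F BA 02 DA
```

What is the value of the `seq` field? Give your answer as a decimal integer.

`seq` follows `magic` (4 bytes), so it starts at byte offset 4 and occupies 8 bytes.
Bytes at offsets 4..11: 85 B8 1D B0 2F BA 02 DA.
Big-endian stores the most-significant byte at the lowest address.
The bytes are already most-significant first: 0x85B81DB02FBA02DA.
0x85B81DB02FBA02DA = 9635484045311345370.

9635484045311345370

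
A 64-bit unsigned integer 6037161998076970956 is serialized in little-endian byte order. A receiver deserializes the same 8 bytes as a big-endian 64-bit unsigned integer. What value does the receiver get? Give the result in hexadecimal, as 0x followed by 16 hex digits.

6037161998076970956 in 64-bit hexadecimal is 0x53C84ED9DADD87CC.
Stored little-endian, the bytes at ascending addresses are CC 87 DD DA D9 4E C8 53.
Read back as big-endian, the last byte is least significant, giving 0xCC87DDDAD94EC853.

0xCC87DDDAD94EC853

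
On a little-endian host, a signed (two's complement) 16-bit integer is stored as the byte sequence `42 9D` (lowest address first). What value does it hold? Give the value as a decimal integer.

-25278

Little-endian stores the least-significant byte at the lowest address.
Reassemble most-significant byte first: 9D 42 → 0x9D42.
Top bit is set, so as a signed 16-bit value this is 0x9D42 − 2^16 = -25278.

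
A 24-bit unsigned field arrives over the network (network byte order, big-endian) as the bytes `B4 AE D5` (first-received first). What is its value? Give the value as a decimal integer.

Big-endian: lowest address holds the most-significant byte.
The bytes are already most-significant first: 0xB4AED5.
0xB4AED5 = 11841237.

11841237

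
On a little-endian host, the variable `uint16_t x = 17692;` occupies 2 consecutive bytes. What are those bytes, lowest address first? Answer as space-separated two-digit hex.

17692 in hexadecimal, padded to 16 bits, is 0x451C.
Split into bytes (most-significant first): 45 1C.
Little-endian stores the least-significant byte at the lowest address.
So at ascending addresses the bytes are 1C 45.

1C 45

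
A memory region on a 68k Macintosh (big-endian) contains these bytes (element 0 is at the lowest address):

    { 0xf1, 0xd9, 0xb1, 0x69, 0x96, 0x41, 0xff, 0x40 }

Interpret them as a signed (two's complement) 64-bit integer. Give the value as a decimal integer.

-1019588773572116672

Big-endian: lowest address holds the most-significant byte.
The bytes are already most-significant first: 0xF1D9B1699641FF40.
Top bit is set, so as a signed 64-bit value this is 0xF1D9B1699641FF40 − 2^64 = -1019588773572116672.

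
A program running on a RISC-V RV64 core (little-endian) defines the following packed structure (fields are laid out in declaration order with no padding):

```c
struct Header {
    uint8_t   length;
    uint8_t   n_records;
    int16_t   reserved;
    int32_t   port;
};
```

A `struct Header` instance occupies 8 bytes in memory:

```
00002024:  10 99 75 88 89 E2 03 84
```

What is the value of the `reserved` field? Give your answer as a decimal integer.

-30603

`reserved` follows `length` (1 B), `n_records` (1 B), so it starts at offset 1 + 1 = 2 and occupies 2 bytes.
Bytes at offsets 2..3: 75 88.
Little-endian stores the least-significant byte at the lowest address.
Reassemble most-significant byte first: 88 75 → 0x8875.
Top bit is set, so as a signed 16-bit value this is 0x8875 − 2^16 = -30603.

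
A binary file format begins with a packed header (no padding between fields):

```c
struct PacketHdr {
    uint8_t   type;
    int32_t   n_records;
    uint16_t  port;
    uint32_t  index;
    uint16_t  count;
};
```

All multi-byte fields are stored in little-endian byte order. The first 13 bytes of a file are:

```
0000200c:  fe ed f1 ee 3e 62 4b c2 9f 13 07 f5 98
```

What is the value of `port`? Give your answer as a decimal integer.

19298

`port` follows `type` (1 B), `n_records` (4 B), so it starts at offset 1 + 4 = 5 and occupies 2 bytes.
Bytes at offsets 5..6: 62 4B.
In little-endian order the low byte comes first in memory.
Reassemble most-significant byte first: 4B 62 → 0x4B62.
0x4B62 = 19298.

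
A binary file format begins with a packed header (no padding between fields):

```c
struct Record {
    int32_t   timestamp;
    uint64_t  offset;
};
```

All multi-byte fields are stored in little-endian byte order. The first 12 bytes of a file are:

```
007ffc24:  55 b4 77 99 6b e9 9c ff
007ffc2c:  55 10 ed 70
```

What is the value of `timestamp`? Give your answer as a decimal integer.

`timestamp` is the first field, at byte offset 0, occupying 4 bytes.
Bytes at offsets 0..3: 55 B4 77 99.
In little-endian order the low byte comes first in memory.
Reassemble most-significant byte first: 99 77 B4 55 → 0x9977B455.
Top bit is set, so as a signed 32-bit value this is 0x9977B455 − 2^32 = -1720208299.

-1720208299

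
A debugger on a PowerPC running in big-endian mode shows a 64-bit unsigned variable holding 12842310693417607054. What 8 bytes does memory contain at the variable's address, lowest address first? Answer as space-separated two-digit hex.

B2 39 0D 88 C0 5B 5F 8E

12842310693417607054 in hexadecimal, padded to 64 bits, is 0xB2390D88C05B5F8E.
Split into bytes (most-significant first): B2 39 0D 88 C0 5B 5F 8E.
In big-endian order the high byte comes first in memory.
So the memory order matches the most-significant-first order: B2 39 0D 88 C0 5B 5F 8E.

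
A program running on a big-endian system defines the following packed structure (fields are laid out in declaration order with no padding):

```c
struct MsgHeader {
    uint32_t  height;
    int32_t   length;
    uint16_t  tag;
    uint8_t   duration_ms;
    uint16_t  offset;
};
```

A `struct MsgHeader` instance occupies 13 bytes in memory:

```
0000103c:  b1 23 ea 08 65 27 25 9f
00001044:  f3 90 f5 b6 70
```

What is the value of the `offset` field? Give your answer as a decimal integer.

46704

`offset` follows `height` (4 B), `length` (4 B), `tag` (2 B), `duration_ms` (1 B), so it starts at offset 4 + 4 + 2 + 1 = 11 and occupies 2 bytes.
Bytes at offsets 11..12: B6 70.
In big-endian order the high byte comes first in memory.
The bytes are already most-significant first: 0xB670.
0xB670 = 46704.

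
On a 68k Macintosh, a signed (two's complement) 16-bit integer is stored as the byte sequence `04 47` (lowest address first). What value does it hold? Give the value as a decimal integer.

In big-endian order the high byte comes first in memory.
The bytes are already most-significant first: 0x0447.
0x0447 = 1095.

1095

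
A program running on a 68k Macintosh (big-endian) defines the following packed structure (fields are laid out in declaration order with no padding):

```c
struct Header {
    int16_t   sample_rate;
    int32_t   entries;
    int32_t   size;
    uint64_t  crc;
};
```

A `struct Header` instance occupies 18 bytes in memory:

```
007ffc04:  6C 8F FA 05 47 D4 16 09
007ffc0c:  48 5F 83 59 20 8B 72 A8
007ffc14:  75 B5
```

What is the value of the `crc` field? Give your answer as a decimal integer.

`crc` follows `sample_rate` (2 B), `entries` (4 B), `size` (4 B), so it starts at offset 2 + 4 + 4 = 10 and occupies 8 bytes.
Bytes at offsets 10..17: 83 59 20 8B 72 A8 75 B5.
Big-endian: lowest address holds the most-significant byte.
The bytes are already most-significant first: 0x8359208B72A875B5.
0x8359208B72A875B5 = 9464631875191993781.

9464631875191993781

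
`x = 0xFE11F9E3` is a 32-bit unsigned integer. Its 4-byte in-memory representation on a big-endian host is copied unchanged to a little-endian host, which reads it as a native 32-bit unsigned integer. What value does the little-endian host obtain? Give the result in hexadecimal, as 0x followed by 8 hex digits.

Stored big-endian, the bytes at ascending addresses are FE 11 F9 E3.
Read back as little-endian, the first byte is least significant, giving 0xE3F911FE.

0xE3F911FE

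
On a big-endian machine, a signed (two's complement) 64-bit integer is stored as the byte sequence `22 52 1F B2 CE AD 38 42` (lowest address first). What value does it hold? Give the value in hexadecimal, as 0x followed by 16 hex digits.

0x22521FB2CEAD3842

Big-endian stores the most-significant byte at the lowest address.
The bytes are already most-significant first: 0x22521FB2CEAD3842.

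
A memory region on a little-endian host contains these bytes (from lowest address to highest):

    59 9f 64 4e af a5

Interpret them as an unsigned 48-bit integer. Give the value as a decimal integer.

182172353077081

Little-endian stores the least-significant byte at the lowest address.
Reassemble most-significant byte first: A5 AF 4E 64 9F 59 → 0xA5AF4E649F59.
0xA5AF4E649F59 = 182172353077081.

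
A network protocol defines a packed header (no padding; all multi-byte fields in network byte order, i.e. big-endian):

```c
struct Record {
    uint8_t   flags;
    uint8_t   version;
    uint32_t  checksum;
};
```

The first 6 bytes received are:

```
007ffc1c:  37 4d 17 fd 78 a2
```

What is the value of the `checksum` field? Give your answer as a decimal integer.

`checksum` follows `flags` (1 B), `version` (1 B), so it starts at offset 1 + 1 = 2 and occupies 4 bytes.
Bytes at offsets 2..5: 17 FD 78 A2.
Big-endian: lowest address holds the most-significant byte.
The bytes are already most-significant first: 0x17FD78A2.
0x17FD78A2 = 402487458.

402487458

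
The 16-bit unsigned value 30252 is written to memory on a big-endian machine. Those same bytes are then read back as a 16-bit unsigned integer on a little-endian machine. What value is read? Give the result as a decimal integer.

11382

30252 in 16-bit hexadecimal is 0x762C.
Stored big-endian, the bytes at ascending addresses are 76 2C.
Read back as little-endian, the first byte is least significant, giving 0x2C76.
0x2C76 = 11382.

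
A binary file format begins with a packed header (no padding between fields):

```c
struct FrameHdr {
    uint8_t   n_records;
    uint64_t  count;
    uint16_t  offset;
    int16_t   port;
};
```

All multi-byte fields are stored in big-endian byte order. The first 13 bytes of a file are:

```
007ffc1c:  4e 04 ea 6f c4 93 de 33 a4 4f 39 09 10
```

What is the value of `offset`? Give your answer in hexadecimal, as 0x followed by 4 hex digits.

`offset` follows `n_records` (1 B), `count` (8 B), so it starts at offset 1 + 8 = 9 and occupies 2 bytes.
Bytes at offsets 9..10: 4F 39.
Big-endian stores the most-significant byte at the lowest address.
The bytes are already most-significant first: 0x4F39.

0x4F39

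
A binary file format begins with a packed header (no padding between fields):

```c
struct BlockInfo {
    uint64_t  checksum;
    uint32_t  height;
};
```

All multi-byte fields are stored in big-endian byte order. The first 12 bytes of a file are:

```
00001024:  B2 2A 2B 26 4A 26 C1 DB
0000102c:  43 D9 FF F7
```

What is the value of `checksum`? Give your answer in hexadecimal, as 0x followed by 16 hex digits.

`checksum` is the first field, at byte offset 0, occupying 8 bytes.
Bytes at offsets 0..7: B2 2A 2B 26 4A 26 C1 DB.
Big-endian: lowest address holds the most-significant byte.
The bytes are already most-significant first: 0xB22A2B264A26C1DB.

0xB22A2B264A26C1DB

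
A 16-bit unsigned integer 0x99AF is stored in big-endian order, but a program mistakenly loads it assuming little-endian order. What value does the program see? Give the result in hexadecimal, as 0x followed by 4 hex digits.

0xAF99

Stored big-endian, the bytes at ascending addresses are 99 AF.
Read back as little-endian, the first byte is least significant, giving 0xAF99.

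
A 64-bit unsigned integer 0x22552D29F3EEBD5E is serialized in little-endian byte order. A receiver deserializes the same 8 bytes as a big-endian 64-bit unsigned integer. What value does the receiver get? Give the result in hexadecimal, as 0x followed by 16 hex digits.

Stored little-endian, the bytes at ascending addresses are 5E BD EE F3 29 2D 55 22.
Read back as big-endian, the last byte is least significant, giving 0x5EBDEEF3292D5522.

0x5EBDEEF3292D5522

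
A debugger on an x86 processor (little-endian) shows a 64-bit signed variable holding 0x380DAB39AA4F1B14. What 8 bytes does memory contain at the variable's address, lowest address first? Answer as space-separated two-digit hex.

Split into bytes (most-significant first): 38 0D AB 39 AA 4F 1B 14.
Little-endian: lowest address holds the least-significant byte.
So at ascending addresses the bytes are 14 1B 4F AA 39 AB 0D 38.

14 1B 4F AA 39 AB 0D 38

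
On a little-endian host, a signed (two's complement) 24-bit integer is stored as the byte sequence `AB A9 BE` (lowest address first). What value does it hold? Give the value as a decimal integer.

Little-endian stores the least-significant byte at the lowest address.
Reassemble most-significant byte first: BE A9 AB → 0xBEA9AB.
Top bit is set, so as a signed 24-bit value this is 0xBEA9AB − 2^24 = -4281941.

-4281941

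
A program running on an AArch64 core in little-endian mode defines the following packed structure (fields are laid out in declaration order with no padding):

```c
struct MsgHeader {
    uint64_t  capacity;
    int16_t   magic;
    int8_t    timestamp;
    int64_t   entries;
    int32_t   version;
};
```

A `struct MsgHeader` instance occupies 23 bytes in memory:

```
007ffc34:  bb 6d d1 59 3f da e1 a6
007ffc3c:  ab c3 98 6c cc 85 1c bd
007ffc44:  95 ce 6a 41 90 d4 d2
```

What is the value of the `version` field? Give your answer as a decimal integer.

`version` follows `capacity` (8 B), `magic` (2 B), `timestamp` (1 B), `entries` (8 B), so it starts at offset 8 + 2 + 1 + 8 = 19 and occupies 4 bytes.
Bytes at offsets 19..22: 41 90 D4 D2.
Little-endian: lowest address holds the least-significant byte.
Reassemble most-significant byte first: D2 D4 90 41 → 0xD2D49041.
Top bit is set, so as a signed 32-bit value this is 0xD2D49041 − 2^32 = -757821375.

-757821375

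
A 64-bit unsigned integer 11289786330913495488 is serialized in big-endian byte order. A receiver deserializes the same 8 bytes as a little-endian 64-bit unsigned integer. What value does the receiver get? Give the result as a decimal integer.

13896182263976078748

11289786330913495488 in 64-bit hexadecimal is 0x9CAD60DA2428D9C0.
Stored big-endian, the bytes at ascending addresses are 9C AD 60 DA 24 28 D9 C0.
Read back as little-endian, the first byte is least significant, giving 0xC0D92824DA60AD9C.
0xC0D92824DA60AD9C = 13896182263976078748.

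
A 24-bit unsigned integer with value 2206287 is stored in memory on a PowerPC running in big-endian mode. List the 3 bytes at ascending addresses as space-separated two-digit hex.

2206287 in hexadecimal, padded to 24 bits, is 0x21AA4F.
Split into bytes (most-significant first): 21 AA 4F.
In big-endian order the high byte comes first in memory.
So the memory order matches the most-significant-first order: 21 AA 4F.

21 AA 4F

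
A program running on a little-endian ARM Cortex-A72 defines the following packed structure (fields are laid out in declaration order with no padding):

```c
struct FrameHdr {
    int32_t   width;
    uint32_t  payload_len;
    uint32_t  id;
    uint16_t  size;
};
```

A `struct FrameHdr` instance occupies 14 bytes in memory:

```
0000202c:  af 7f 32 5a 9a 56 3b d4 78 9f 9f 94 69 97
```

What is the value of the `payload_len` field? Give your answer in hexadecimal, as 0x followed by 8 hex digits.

0xD43B569A

`payload_len` follows `width` (4 bytes), so it starts at byte offset 4 and occupies 4 bytes.
Bytes at offsets 4..7: 9A 56 3B D4.
Little-endian: lowest address holds the least-significant byte.
Reassemble most-significant byte first: D4 3B 56 9A → 0xD43B569A.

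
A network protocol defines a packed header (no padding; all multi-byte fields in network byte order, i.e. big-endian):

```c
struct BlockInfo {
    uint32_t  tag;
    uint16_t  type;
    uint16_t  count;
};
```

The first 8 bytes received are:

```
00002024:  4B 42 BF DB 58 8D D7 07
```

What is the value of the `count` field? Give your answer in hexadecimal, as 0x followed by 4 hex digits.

`count` follows `tag` (4 B), `type` (2 B), so it starts at offset 4 + 2 = 6 and occupies 2 bytes.
Bytes at offsets 6..7: D7 07.
Big-endian: lowest address holds the most-significant byte.
The bytes are already most-significant first: 0xD707.

0xD707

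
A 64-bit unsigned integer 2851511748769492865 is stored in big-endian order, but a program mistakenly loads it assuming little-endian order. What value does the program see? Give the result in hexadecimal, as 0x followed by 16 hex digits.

0x812F42DAD39A9227

2851511748769492865 in 64-bit hexadecimal is 0x27929AD3DA422F81.
Stored big-endian, the bytes at ascending addresses are 27 92 9A D3 DA 42 2F 81.
Read back as little-endian, the first byte is least significant, giving 0x812F42DAD39A9227.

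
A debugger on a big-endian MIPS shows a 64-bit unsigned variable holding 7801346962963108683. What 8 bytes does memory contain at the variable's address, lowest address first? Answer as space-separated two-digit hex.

6C 43 F3 BA C0 FD 13 4B

7801346962963108683 in hexadecimal, padded to 64 bits, is 0x6C43F3BAC0FD134B.
Split into bytes (most-significant first): 6C 43 F3 BA C0 FD 13 4B.
In big-endian order the high byte comes first in memory.
So the memory order matches the most-significant-first order: 6C 43 F3 BA C0 FD 13 4B.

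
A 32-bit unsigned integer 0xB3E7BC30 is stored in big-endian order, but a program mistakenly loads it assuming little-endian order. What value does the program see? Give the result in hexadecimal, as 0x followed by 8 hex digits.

Stored big-endian, the bytes at ascending addresses are B3 E7 BC 30.
Read back as little-endian, the first byte is least significant, giving 0x30BCE7B3.

0x30BCE7B3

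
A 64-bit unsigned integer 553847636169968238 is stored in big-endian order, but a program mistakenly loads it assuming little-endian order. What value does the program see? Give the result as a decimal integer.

553847636169968238 in 64-bit hexadecimal is 0x07AFA97D9D99CA6E.
Stored big-endian, the bytes at ascending addresses are 07 AF A9 7D 9D 99 CA 6E.
Read back as little-endian, the first byte is least significant, giving 0x6ECA999D7DA9AF07.
0x6ECA999D7DA9AF07 = 7983362191164813063.

7983362191164813063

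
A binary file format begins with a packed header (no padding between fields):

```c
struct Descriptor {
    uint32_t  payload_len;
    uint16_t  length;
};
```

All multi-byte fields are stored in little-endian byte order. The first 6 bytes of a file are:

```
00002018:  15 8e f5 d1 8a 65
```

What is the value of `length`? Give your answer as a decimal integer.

`length` follows `payload_len` (4 bytes), so it starts at byte offset 4 and occupies 2 bytes.
Bytes at offsets 4..5: 8A 65.
Little-endian stores the least-significant byte at the lowest address.
Reassemble most-significant byte first: 65 8A → 0x658A.
0x658A = 25994.

25994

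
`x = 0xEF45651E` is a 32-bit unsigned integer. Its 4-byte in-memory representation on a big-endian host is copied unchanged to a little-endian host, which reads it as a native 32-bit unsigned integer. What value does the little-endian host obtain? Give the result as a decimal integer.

Stored big-endian, the bytes at ascending addresses are EF 45 65 1E.
Read back as little-endian, the first byte is least significant, giving 0x1E6545EF.
0x1E6545EF = 509953519.

509953519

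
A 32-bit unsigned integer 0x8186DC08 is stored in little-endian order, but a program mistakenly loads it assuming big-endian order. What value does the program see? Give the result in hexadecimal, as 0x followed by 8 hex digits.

Stored little-endian, the bytes at ascending addresses are 08 DC 86 81.
Read back as big-endian, the last byte is least significant, giving 0x08DC8681.

0x08DC8681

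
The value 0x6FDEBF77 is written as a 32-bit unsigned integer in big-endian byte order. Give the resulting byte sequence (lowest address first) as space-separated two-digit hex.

Split into bytes (most-significant first): 6F DE BF 77.
Big-endian: lowest address holds the most-significant byte.
So the memory order matches the most-significant-first order: 6F DE BF 77.

6F DE BF 77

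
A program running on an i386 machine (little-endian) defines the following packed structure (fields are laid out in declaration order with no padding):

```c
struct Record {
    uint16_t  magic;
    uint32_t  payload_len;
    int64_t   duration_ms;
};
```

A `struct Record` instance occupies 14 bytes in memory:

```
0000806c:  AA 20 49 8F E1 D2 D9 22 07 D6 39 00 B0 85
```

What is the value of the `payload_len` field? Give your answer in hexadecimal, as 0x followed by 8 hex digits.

`payload_len` follows `magic` (2 bytes), so it starts at byte offset 2 and occupies 4 bytes.
Bytes at offsets 2..5: 49 8F E1 D2.
Little-endian: lowest address holds the least-significant byte.
Reassemble most-significant byte first: D2 E1 8F 49 → 0xD2E18F49.

0xD2E18F49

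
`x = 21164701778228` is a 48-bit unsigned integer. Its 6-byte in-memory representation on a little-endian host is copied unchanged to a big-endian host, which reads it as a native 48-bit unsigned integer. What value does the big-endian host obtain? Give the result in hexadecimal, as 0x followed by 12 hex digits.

0x340188CA3F13

21164701778228 in 48-bit hexadecimal is 0x133FCA880134.
Stored little-endian, the bytes at ascending addresses are 34 01 88 CA 3F 13.
Read back as big-endian, the last byte is least significant, giving 0x340188CA3F13.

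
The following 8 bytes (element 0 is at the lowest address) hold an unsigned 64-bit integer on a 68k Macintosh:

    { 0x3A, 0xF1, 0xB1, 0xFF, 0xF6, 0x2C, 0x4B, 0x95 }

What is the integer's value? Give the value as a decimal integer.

4247371636491963285

Big-endian stores the most-significant byte at the lowest address.
The bytes are already most-significant first: 0x3AF1B1FFF62C4B95.
0x3AF1B1FFF62C4B95 = 4247371636491963285.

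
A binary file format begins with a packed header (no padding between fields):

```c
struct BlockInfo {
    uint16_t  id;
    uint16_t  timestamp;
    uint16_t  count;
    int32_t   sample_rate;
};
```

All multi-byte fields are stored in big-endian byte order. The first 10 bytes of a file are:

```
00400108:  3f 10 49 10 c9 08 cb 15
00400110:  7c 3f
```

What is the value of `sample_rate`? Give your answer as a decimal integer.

-887784385

`sample_rate` follows `id` (2 B), `timestamp` (2 B), `count` (2 B), so it starts at offset 2 + 2 + 2 = 6 and occupies 4 bytes.
Bytes at offsets 6..9: CB 15 7C 3F.
Big-endian: lowest address holds the most-significant byte.
The bytes are already most-significant first: 0xCB157C3F.
Top bit is set, so as a signed 32-bit value this is 0xCB157C3F − 2^32 = -887784385.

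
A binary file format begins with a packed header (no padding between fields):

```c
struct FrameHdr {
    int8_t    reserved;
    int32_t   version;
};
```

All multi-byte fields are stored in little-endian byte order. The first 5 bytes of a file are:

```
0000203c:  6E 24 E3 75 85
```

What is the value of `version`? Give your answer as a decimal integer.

`version` follows `reserved` (1 byte), so it starts at byte offset 1 and occupies 4 bytes.
Bytes at offsets 1..4: 24 E3 75 85.
Little-endian stores the least-significant byte at the lowest address.
Reassemble most-significant byte first: 85 75 E3 24 → 0x8575E324.
Top bit is set, so as a signed 32-bit value this is 0x8575E324 − 2^32 = -2055871708.

-2055871708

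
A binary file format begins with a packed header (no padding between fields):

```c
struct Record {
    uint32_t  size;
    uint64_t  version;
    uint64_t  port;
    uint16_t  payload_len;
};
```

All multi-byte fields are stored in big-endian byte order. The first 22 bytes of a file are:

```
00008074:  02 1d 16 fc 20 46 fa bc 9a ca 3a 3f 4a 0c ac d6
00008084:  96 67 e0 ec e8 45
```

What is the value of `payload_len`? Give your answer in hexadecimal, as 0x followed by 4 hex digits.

`payload_len` follows `size` (4 B), `version` (8 B), `port` (8 B), so it starts at offset 4 + 8 + 8 = 20 and occupies 2 bytes.
Bytes at offsets 20..21: E8 45.
Big-endian stores the most-significant byte at the lowest address.
The bytes are already most-significant first: 0xE845.

0xE845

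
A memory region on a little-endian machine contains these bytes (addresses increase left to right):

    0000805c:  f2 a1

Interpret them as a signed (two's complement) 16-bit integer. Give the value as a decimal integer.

-24078

In little-endian order the low byte comes first in memory.
Reassemble most-significant byte first: A1 F2 → 0xA1F2.
Top bit is set, so as a signed 16-bit value this is 0xA1F2 − 2^16 = -24078.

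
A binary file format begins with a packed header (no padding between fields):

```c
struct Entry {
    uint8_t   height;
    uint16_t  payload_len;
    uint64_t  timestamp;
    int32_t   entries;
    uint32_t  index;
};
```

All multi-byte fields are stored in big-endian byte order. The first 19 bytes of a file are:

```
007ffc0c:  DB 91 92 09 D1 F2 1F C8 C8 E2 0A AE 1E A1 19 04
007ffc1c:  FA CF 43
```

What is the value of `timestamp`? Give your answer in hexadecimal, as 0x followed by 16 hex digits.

`timestamp` follows `height` (1 B), `payload_len` (2 B), so it starts at offset 1 + 2 = 3 and occupies 8 bytes.
Bytes at offsets 3..10: 09 D1 F2 1F C8 C8 E2 0A.
Big-endian stores the most-significant byte at the lowest address.
The bytes are already most-significant first: 0x09D1F21FC8C8E20A.

0x09D1F21FC8C8E20A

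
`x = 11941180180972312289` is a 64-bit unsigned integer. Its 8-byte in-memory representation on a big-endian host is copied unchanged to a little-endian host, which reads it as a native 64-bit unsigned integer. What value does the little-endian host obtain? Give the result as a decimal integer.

11941180180972312289 in 64-bit hexadecimal is 0xA5B7981B85CA16E1.
Stored big-endian, the bytes at ascending addresses are A5 B7 98 1B 85 CA 16 E1.
Read back as little-endian, the first byte is least significant, giving 0xE116CA851B98B7A5.
0xE116CA851B98B7A5 = 16219373781063874469.

16219373781063874469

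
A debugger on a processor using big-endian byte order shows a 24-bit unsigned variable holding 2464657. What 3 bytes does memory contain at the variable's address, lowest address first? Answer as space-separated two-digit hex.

2464657 in hexadecimal, padded to 24 bits, is 0x259B91.
Split into bytes (most-significant first): 25 9B 91.
In big-endian order the high byte comes first in memory.
So the memory order matches the most-significant-first order: 25 9B 91.

25 9B 91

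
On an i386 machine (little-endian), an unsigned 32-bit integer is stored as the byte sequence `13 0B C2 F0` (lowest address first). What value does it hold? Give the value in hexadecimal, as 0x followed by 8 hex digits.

Little-endian: lowest address holds the least-significant byte.
Reassemble most-significant byte first: F0 C2 0B 13 → 0xF0C20B13.

0xF0C20B13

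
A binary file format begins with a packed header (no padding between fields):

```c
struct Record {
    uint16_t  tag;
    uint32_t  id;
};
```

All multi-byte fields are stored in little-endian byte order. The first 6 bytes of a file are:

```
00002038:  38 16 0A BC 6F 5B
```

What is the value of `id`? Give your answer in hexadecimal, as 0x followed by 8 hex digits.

0x5B6FBC0A

`id` follows `tag` (2 bytes), so it starts at byte offset 2 and occupies 4 bytes.
Bytes at offsets 2..5: 0A BC 6F 5B.
Little-endian: lowest address holds the least-significant byte.
Reassemble most-significant byte first: 5B 6F BC 0A → 0x5B6FBC0A.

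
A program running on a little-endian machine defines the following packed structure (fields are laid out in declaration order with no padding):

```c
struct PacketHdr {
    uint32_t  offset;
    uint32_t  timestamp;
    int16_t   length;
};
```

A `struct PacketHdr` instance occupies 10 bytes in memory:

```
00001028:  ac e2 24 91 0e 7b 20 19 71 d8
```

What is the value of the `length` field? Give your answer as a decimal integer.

-10127

`length` follows `offset` (4 B), `timestamp` (4 B), so it starts at offset 4 + 4 = 8 and occupies 2 bytes.
Bytes at offsets 8..9: 71 D8.
Little-endian: lowest address holds the least-significant byte.
Reassemble most-significant byte first: D8 71 → 0xD871.
Top bit is set, so as a signed 16-bit value this is 0xD871 − 2^16 = -10127.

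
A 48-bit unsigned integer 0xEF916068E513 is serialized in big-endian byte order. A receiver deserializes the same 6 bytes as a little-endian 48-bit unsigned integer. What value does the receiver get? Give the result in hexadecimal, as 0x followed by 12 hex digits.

Stored big-endian, the bytes at ascending addresses are EF 91 60 68 E5 13.
Read back as little-endian, the first byte is least significant, giving 0x13E5686091EF.

0x13E5686091EF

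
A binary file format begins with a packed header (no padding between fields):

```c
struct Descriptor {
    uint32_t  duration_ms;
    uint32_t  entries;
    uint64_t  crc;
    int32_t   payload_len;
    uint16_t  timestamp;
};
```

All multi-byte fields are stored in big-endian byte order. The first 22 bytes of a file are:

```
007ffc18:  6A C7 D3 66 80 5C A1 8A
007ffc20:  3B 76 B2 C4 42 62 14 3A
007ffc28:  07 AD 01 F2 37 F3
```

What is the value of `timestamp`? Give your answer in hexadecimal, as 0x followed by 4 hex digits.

0x37F3

`timestamp` follows `duration_ms` (4 B), `entries` (4 B), `crc` (8 B), `payload_len` (4 B), so it starts at offset 4 + 4 + 8 + 4 = 20 and occupies 2 bytes.
Bytes at offsets 20..21: 37 F3.
Big-endian stores the most-significant byte at the lowest address.
The bytes are already most-significant first: 0x37F3.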